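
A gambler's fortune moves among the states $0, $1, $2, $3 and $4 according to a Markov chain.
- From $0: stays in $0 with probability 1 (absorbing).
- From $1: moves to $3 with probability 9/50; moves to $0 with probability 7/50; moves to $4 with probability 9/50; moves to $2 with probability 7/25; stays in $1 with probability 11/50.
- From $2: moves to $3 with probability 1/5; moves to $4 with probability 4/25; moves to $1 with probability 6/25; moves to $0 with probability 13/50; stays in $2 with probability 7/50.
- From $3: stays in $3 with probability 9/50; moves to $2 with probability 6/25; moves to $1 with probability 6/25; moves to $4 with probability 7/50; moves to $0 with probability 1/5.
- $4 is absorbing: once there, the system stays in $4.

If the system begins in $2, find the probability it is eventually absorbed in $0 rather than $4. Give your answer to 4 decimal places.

Let h(s) be the probability of absorption at $0 starting from transient state s. Then h($0) = 1 and h($4) = 0. By first-step analysis:
h($1) = 0.14·1 + 0.22·h($1) + 0.28·h($2) + 0.18·h($3) + 0.18·0
h($2) = 0.26·1 + 0.24·h($1) + 0.14·h($2) + 0.2·h($3) + 0.16·0
h($3) = 0.2·1 + 0.24·h($1) + 0.24·h($2) + 0.18·h($3) + 0.14·0
Solving: h($1) = 0.5172, h($2) = 0.5779, h($3) = 0.5644.
Starting from $2, the probability is 0.5779.

0.5779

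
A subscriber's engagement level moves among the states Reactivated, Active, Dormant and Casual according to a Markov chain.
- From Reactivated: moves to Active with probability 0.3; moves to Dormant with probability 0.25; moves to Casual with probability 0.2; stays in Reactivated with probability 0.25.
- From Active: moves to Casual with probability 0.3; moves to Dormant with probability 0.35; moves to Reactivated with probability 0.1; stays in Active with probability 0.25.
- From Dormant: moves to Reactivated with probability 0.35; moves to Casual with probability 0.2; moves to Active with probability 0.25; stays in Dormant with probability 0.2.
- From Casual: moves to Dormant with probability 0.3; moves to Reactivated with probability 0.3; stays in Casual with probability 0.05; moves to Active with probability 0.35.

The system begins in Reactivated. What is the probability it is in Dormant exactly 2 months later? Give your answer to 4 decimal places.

0.2775

Propagate the distribution vector 2 months from Reactivated.
After 0 months: (1.0000, 0.0000, 0.0000, 0.0000)
After 1 month: (0.2500, 0.3000, 0.2500, 0.2000)
After 2 months: (0.2400, 0.2825, 0.2775, 0.2000)
P(in Dormant after 2 months) = 0.2775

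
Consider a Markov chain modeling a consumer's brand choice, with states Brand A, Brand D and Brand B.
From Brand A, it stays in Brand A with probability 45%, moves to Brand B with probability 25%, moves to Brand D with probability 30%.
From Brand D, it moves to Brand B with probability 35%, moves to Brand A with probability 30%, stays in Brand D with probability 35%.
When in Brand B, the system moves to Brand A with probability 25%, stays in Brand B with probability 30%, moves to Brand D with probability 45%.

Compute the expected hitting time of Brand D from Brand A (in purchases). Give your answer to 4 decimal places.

Let t(s) be the expected number of purchases to first reach Brand D from state s, with t(Brand D) = 0. Conditioning on the first purchase:
t(Brand A) = 1 + 0.45·t(Brand A) + 0.25·t(Brand B)
t(Brand B) = 1 + 0.25·t(Brand A) + 0.3·t(Brand B)
Solving: t(Brand A) = 2.9457, t(Brand B) = 2.4806.
Expected purchases from Brand A to Brand D: 2.9457.

2.9457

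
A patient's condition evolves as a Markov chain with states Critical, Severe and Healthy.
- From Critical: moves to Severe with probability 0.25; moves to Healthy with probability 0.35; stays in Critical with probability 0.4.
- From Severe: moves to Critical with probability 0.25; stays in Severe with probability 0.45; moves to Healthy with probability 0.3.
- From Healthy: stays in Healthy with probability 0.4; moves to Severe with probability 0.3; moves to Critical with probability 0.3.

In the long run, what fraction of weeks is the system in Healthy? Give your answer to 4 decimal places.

Let the stationary distribution be π with π = πP and π_1 + π_2 + π_3 = 1.
π_1 = 0.4·π_1 + 0.25·π_2 + 0.3·π_3
π_2 = 0.25·π_1 + 0.45·π_2 + 0.3·π_3
Solving with the normalization constraint gives π = (0.3148, 0.3344, 0.3508).
So the stationary probability of Healthy is 0.3508.

0.3508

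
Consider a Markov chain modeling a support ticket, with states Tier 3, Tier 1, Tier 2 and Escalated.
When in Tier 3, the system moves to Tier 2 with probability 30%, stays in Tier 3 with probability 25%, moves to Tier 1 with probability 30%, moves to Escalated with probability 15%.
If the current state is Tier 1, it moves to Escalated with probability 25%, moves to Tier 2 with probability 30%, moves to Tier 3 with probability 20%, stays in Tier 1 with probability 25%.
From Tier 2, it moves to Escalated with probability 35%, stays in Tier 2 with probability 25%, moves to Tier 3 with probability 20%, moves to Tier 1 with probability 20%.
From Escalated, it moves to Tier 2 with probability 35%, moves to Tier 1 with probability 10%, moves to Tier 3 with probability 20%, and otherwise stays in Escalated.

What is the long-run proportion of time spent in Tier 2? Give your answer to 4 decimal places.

0.2994

Let the stationary distribution be π with π = πP and π_1 + π_2 + π_3 + π_4 = 1.
π_1 = 0.25·π_1 + 0.2·π_2 + 0.2·π_3 + 0.2·π_4
π_2 = 0.3·π_1 + 0.25·π_2 + 0.2·π_3 + 0.1·π_4
π_3 = 0.3·π_1 + 0.3·π_2 + 0.25·π_3 + 0.35·π_4
Solving with the normalization constraint gives π = (0.2105, 0.2024, 0.2994, 0.2877).
So the stationary probability of Tier 2 is 0.2994.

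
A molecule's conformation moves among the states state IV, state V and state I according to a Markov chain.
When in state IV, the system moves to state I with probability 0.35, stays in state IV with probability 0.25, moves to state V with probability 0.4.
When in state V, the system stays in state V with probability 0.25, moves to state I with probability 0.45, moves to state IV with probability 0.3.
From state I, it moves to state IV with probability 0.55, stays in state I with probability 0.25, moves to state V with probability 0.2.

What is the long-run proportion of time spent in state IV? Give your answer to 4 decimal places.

Let the stationary distribution be π with π = πP and π_1 + π_2 + π_3 = 1.
π_1 = 0.25·π_1 + 0.3·π_2 + 0.55·π_3
π_2 = 0.4·π_1 + 0.25·π_2 + 0.2·π_3
Solving with the normalization constraint gives π = (0.3677, 0.2879, 0.3444).
So the stationary probability of state IV is 0.3677.

0.3677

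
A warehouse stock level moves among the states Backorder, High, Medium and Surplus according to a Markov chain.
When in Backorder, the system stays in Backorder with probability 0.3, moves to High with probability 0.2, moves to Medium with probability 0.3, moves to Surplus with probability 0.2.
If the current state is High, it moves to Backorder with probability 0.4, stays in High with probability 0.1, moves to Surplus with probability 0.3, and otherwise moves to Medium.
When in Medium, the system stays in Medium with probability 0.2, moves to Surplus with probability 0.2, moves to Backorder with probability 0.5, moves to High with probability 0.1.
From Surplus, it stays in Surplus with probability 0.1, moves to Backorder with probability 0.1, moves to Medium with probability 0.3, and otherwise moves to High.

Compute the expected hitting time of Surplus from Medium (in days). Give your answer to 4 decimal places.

4.6718

Let t(s) be the expected number of days to first reach Surplus from state s, with t(Surplus) = 0. Conditioning on the first day:
t(Backorder) = 1 + 0.3·t(Backorder) + 0.2·t(High) + 0.3·t(Medium)
t(High) = 1 + 0.4·t(Backorder) + 0.1·t(High) + 0.2·t(Medium)
t(Medium) = 1 + 0.5·t(Backorder) + 0.1·t(High) + 0.2·t(Medium)
Solving: t(Backorder) = 4.6332, t(High) = 4.2085, t(Medium) = 4.6718.
Expected days from Medium to Surplus: 4.6718.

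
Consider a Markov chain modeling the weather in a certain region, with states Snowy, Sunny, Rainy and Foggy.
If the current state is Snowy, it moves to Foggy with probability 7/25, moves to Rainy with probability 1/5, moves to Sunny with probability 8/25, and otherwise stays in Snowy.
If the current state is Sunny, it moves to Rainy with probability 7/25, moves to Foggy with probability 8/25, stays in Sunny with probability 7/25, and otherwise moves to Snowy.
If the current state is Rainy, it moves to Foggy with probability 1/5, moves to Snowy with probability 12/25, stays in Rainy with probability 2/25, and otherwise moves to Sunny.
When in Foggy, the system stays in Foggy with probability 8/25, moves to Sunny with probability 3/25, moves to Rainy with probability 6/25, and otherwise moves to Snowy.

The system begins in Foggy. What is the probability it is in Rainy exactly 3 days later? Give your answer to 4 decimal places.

0.2065

Propagate the distribution vector 3 days from Foggy.
After 0 days: (0.0000, 0.0000, 0.0000, 1.0000)
After 1 day: (0.3200, 0.1200, 0.2400, 0.3200)
After 2 days: (0.2960, 0.2320, 0.1936, 0.2784)
After 3 days: (0.2691, 0.2396, 0.2065, 0.2849)
P(in Rainy after 3 days) = 0.2065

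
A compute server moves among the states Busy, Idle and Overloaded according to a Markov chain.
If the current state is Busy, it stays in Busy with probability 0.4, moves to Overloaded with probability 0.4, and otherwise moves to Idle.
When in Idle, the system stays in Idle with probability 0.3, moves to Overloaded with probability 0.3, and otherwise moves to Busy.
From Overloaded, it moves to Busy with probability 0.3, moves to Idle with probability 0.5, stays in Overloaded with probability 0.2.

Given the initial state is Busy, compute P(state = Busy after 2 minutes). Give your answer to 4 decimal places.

Sum over the intermediate state after 1 minute:
P = P(Busy→Busy)·P(Busy→Busy) + P(Busy→Idle)·P(Idle→Busy) + P(Busy→Overloaded)·P(Overloaded→Busy)
  = 0.4×0.4 + 0.2×0.4 + 0.4×0.3
  = 0.1600 + 0.0800 + 0.1200 = 0.3600

0.3600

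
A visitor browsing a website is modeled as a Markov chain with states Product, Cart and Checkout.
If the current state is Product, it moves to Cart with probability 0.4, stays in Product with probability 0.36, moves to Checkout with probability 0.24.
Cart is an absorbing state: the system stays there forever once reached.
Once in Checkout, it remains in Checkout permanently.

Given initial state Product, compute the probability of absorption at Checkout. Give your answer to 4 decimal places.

Let h(s) be the probability of absorption at Checkout starting from transient state s. Then h(Checkout) = 1 and h(Cart) = 0. By first-step analysis:
h(Product) = 0.36·h(Product) + 0.4·0 + 0.24·1
Solving: h(Product) = 0.3750.
Starting from Product, the probability is 0.3750.

0.3750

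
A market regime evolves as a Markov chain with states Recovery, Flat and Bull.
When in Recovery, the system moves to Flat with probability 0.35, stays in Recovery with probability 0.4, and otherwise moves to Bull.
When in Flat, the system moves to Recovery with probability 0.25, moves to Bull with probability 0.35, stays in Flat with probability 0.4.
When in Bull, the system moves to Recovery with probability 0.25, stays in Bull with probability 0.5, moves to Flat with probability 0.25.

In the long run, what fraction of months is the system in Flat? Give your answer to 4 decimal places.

Let the stationary distribution be π with π = πP and π_1 + π_2 + π_3 = 1.
π_1 = 0.4·π_1 + 0.25·π_2 + 0.25·π_3
π_2 = 0.35·π_1 + 0.4·π_2 + 0.25·π_3
Solving with the normalization constraint gives π = (0.2941, 0.3287, 0.3772).
So the stationary probability of Flat is 0.3287.

0.3287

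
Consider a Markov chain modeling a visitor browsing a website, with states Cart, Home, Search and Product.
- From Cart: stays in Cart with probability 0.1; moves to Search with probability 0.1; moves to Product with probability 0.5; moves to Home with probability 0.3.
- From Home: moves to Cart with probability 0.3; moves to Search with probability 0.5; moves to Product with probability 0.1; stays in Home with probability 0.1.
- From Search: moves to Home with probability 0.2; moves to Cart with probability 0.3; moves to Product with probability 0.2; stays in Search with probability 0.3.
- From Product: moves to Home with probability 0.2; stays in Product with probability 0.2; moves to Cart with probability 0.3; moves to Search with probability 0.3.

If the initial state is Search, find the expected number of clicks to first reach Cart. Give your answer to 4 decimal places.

Let t(s) be the expected number of clicks to first reach Cart from state s, with t(Cart) = 0. Conditioning on the first click:
t(Home) = 1 + 0.1·t(Home) + 0.5·t(Search) + 0.1·t(Product)
t(Search) = 1 + 0.2·t(Home) + 0.3·t(Search) + 0.2·t(Product)
t(Product) = 1 + 0.2·t(Home) + 0.3·t(Search) + 0.2·t(Product)
Solving: t(Home) = 3.3333, t(Search) = 3.3333, t(Product) = 3.3333.
Expected clicks from Search to Cart: 3.3333.

3.3333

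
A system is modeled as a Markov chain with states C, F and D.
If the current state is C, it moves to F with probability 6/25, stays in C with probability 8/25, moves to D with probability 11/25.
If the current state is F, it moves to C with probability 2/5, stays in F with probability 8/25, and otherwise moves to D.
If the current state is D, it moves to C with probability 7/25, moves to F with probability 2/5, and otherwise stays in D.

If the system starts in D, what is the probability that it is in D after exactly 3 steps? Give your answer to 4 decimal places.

0.3478

Propagate the distribution vector 3 steps from D.
After 0 steps: (0.0000, 0.0000, 1.0000)
After 1 step: (0.2800, 0.4000, 0.3200)
After 2 steps: (0.3392, 0.3232, 0.3376)
After 3 steps: (0.3324, 0.3199, 0.3478)
P(in D after 3 steps) = 0.3478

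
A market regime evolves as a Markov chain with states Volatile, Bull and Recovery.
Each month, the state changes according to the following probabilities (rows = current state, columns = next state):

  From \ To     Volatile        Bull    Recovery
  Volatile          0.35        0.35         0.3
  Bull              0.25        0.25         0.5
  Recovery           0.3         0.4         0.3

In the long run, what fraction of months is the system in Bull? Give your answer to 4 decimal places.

0.3349

Let the stationary distribution be π with π = πP and π_1 + π_2 + π_3 = 1.
π_1 = 0.35·π_1 + 0.25·π_2 + 0.3·π_3
π_2 = 0.35·π_1 + 0.25·π_2 + 0.4·π_3
Solving with the normalization constraint gives π = (0.2982, 0.3349, 0.3670).
So the stationary probability of Bull is 0.3349.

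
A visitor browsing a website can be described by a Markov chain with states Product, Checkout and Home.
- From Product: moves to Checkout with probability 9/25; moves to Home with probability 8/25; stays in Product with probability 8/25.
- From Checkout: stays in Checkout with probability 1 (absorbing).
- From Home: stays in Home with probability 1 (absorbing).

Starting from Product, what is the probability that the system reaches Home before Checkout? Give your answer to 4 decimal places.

0.4706

Let h(s) be the probability of absorption at Home starting from transient state s. Then h(Home) = 1 and h(Checkout) = 0. By first-step analysis:
h(Product) = 0.32·h(Product) + 0.36·0 + 0.32·1
Solving: h(Product) = 0.4706.
Starting from Product, the probability is 0.4706.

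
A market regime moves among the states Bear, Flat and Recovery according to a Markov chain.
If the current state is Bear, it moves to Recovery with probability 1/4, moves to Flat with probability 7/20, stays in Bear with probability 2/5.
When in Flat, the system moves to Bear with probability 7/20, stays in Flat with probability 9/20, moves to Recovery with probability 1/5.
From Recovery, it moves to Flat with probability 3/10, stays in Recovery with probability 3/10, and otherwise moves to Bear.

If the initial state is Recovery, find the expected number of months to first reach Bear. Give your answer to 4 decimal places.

2.6154

Let t(s) be the expected number of months to first reach Bear from state s, with t(Bear) = 0. Conditioning on the first month:
t(Flat) = 1 + 0.45·t(Flat) + 0.2·t(Recovery)
t(Recovery) = 1 + 0.3·t(Flat) + 0.3·t(Recovery)
Solving: t(Flat) = 2.7692, t(Recovery) = 2.6154.
Expected months from Recovery to Bear: 2.6154.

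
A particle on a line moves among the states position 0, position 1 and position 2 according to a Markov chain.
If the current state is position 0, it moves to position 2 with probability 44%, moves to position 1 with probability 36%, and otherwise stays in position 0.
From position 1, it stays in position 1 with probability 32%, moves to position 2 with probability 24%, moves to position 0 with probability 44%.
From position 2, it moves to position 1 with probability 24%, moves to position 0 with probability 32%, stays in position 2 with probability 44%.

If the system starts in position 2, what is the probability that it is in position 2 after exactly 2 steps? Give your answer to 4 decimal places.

Sum over the intermediate state after 1 step:
P = P(position 2→position 0)·P(position 0→position 2) + P(position 2→position 1)·P(position 1→position 2) + P(position 2→position 2)·P(position 2→position 2)
  = 0.32×0.44 + 0.24×0.24 + 0.44×0.44
  = 0.1408 + 0.0576 + 0.1936 = 0.3920

0.3920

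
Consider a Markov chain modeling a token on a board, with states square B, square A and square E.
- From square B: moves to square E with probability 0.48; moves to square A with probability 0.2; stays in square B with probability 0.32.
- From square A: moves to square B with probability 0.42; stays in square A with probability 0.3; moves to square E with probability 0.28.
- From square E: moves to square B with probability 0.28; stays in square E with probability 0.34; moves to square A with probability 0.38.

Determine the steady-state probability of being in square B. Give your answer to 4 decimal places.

Let the stationary distribution be π with π = πP and π_1 + π_2 + π_3 = 1.
π_1 = 0.32·π_1 + 0.42·π_2 + 0.28·π_3
π_2 = 0.2·π_1 + 0.3·π_2 + 0.38·π_3
Solving with the normalization constraint gives π = (0.3348, 0.2960, 0.3691).
So the stationary probability of square B is 0.3348.

0.3348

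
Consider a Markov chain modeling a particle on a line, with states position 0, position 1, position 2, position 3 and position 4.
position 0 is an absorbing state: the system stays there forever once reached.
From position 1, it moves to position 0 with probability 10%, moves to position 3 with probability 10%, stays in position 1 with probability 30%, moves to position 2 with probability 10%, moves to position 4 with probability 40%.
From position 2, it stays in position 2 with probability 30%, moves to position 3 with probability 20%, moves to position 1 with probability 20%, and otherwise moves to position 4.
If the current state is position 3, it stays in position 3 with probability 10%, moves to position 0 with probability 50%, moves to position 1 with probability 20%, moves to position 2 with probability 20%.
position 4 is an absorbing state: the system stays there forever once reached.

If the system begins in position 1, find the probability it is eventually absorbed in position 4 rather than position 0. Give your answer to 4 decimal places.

Let h(s) be the probability of absorption at position 4 starting from transient state s. Then h(position 4) = 1 and h(position 0) = 0. By first-step analysis:
h(position 1) = 0.1·0 + 0.3·h(position 1) + 0.1·h(position 2) + 0.1·h(position 3) + 0.4·1
h(position 2) = 0.2·h(position 1) + 0.3·h(position 2) + 0.2·h(position 3) + 0.3·1
h(position 3) = 0.5·0 + 0.2·h(position 1) + 0.2·h(position 2) + 0.1·h(position 3)
Solving: h(position 1) = 0.7212, h(position 2) = 0.7265, h(position 3) = 0.3217.
Starting from position 1, the probability is 0.7212.

0.7212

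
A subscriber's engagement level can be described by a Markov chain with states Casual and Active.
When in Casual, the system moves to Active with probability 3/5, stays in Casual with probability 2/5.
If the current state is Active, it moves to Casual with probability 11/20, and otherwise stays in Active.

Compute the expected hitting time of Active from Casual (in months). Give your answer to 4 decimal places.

1.6667

Let t(s) be the expected number of months to first reach Active from state s, with t(Active) = 0. Conditioning on the first month:
t(Casual) = 1 + 0.4·t(Casual)
Solving: t(Casual) = 1.6667.
Expected months from Casual to Active: 1.6667.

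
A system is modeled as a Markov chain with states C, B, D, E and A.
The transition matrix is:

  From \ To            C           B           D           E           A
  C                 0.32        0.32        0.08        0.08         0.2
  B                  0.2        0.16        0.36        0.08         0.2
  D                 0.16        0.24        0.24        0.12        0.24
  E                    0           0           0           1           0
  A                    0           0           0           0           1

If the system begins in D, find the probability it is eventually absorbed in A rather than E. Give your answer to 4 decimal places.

Let h(s) be the probability of absorption at A starting from transient state s. Then h(A) = 1 and h(E) = 0. By first-step analysis:
h(C) = 0.32·h(C) + 0.32·h(B) + 0.08·h(D) + 0.08·0 + 0.2·1
h(B) = 0.2·h(C) + 0.16·h(B) + 0.36·h(D) + 0.08·0 + 0.2·1
h(D) = 0.16·h(C) + 0.24·h(B) + 0.24·h(D) + 0.12·0 + 0.24·1
Solving: h(C) = 0.7036, h(B) = 0.6991, h(D) = 0.6847.
Starting from D, the probability is 0.6847.

0.6847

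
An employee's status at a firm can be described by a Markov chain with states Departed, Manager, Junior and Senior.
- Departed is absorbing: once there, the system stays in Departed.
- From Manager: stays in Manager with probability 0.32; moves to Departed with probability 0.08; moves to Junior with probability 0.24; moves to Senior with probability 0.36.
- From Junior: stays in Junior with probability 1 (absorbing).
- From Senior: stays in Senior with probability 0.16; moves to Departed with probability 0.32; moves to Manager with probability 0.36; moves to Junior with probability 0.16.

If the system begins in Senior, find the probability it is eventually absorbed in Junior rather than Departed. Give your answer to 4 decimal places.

0.4420

Let h(s) be the probability of absorption at Junior starting from transient state s. Then h(Junior) = 1 and h(Departed) = 0. By first-step analysis:
h(Manager) = 0.08·0 + 0.32·h(Manager) + 0.24·1 + 0.36·h(Senior)
h(Senior) = 0.32·0 + 0.36·h(Manager) + 0.16·1 + 0.16·h(Senior)
Solving: h(Manager) = 0.5870, h(Senior) = 0.4420.
Starting from Senior, the probability is 0.4420.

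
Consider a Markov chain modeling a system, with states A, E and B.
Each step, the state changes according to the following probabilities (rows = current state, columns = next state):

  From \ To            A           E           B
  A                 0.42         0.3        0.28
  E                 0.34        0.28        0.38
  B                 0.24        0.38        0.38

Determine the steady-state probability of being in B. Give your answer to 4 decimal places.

0.3468

Let the stationary distribution be π with π = πP and π_1 + π_2 + π_3 = 1.
π_1 = 0.42·π_1 + 0.34·π_2 + 0.24·π_3
π_2 = 0.3·π_1 + 0.28·π_2 + 0.38·π_3
Solving with the normalization constraint gives π = (0.3319, 0.3213, 0.3468).
So the stationary probability of B is 0.3468.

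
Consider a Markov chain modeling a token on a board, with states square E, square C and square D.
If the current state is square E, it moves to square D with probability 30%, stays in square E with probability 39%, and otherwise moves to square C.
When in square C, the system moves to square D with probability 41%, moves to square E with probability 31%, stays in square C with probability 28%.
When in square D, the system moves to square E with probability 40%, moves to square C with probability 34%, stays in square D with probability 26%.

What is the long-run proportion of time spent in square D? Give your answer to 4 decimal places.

Let the stationary distribution be π with π = πP and π_1 + π_2 + π_3 = 1.
π_1 = 0.39·π_1 + 0.31·π_2 + 0.4·π_3
π_2 = 0.31·π_1 + 0.28·π_2 + 0.34·π_3
Solving with the normalization constraint gives π = (0.3684, 0.3103, 0.3213).
So the stationary probability of square D is 0.3213.

0.3213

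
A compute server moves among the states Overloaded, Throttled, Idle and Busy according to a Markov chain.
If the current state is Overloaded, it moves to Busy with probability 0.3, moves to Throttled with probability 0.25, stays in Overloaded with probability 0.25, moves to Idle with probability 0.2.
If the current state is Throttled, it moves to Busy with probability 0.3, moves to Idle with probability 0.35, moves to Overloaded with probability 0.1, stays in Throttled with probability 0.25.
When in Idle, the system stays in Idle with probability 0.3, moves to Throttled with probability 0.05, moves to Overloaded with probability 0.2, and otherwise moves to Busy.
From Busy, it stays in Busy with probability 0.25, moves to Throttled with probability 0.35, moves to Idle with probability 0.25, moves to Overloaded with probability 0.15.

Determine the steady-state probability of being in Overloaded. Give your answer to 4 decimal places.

Let the stationary distribution be π with π = πP and π_1 + π_2 + π_3 + π_4 = 1.
π_1 = 0.25·π_1 + 0.1·π_2 + 0.2·π_3 + 0.15·π_4
π_2 = 0.25·π_1 + 0.25·π_2 + 0.05·π_3 + 0.35·π_4
π_3 = 0.2·π_1 + 0.35·π_2 + 0.3·π_3 + 0.25·π_4
Solving with the normalization constraint gives π = (0.1695, 0.2269, 0.2781, 0.3254).
So the stationary probability of Overloaded is 0.1695.

0.1695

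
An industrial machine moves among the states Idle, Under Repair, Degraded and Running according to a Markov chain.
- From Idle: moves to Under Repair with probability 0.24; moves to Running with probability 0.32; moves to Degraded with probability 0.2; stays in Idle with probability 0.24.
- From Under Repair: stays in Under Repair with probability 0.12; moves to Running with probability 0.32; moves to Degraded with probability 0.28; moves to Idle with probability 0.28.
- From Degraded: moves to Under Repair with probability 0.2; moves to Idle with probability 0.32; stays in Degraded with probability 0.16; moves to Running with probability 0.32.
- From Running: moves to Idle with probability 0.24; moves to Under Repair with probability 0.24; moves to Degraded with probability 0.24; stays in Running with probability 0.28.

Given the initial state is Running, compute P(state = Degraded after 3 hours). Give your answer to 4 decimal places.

0.2196

Propagate the distribution vector 3 hours from Running.
After 0 hours: (0.0000, 0.0000, 0.0000, 1.0000)
After 1 hour: (0.2400, 0.2400, 0.2400, 0.2800)
After 2 hours: (0.2688, 0.2016, 0.2208, 0.3088)
After 3 hours: (0.2657, 0.2070, 0.2196, 0.3076)
P(in Degraded after 3 hours) = 0.2196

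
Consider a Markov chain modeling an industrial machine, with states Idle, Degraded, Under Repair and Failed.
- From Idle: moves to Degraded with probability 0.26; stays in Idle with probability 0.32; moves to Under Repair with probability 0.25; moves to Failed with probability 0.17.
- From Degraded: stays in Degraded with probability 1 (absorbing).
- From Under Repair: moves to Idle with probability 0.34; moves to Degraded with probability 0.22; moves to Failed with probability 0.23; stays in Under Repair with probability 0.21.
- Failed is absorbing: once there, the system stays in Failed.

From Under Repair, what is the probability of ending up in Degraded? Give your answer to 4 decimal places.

0.5263

Let h(s) be the probability of absorption at Degraded starting from transient state s. Then h(Degraded) = 1 and h(Failed) = 0. By first-step analysis:
h(Idle) = 0.32·h(Idle) + 0.26·1 + 0.25·h(Under Repair) + 0.17·0
h(Under Repair) = 0.34·h(Idle) + 0.22·1 + 0.21·h(Under Repair) + 0.23·0
Solving: h(Idle) = 0.5759, h(Under Repair) = 0.5263.
Starting from Under Repair, the probability is 0.5263.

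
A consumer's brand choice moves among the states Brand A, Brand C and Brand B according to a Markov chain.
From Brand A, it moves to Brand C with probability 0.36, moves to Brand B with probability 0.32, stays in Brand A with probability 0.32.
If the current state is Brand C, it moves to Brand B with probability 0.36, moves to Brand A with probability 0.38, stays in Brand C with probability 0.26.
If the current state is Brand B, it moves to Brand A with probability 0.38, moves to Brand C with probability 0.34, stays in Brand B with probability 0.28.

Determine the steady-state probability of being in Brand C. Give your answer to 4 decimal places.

Let the stationary distribution be π with π = πP and π_1 + π_2 + π_3 = 1.
π_1 = 0.32·π_1 + 0.38·π_2 + 0.38·π_3
π_2 = 0.36·π_1 + 0.26·π_2 + 0.34·π_3
Solving with the normalization constraint gives π = (0.3585, 0.3215, 0.3201).
So the stationary probability of Brand C is 0.3215.

0.3215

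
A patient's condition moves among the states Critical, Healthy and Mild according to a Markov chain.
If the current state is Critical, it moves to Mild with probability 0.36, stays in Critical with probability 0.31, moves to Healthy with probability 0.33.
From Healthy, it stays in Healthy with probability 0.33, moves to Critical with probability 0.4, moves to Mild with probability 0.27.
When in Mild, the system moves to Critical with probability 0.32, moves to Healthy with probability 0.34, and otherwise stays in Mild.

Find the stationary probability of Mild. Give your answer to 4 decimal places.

Let the stationary distribution be π with π = πP and π_1 + π_2 + π_3 = 1.
π_1 = 0.31·π_1 + 0.4·π_2 + 0.32·π_3
π_2 = 0.33·π_1 + 0.33·π_2 + 0.34·π_3
Solving with the normalization constraint gives π = (0.3432, 0.3332, 0.3235).
So the stationary probability of Mild is 0.3235.

0.3235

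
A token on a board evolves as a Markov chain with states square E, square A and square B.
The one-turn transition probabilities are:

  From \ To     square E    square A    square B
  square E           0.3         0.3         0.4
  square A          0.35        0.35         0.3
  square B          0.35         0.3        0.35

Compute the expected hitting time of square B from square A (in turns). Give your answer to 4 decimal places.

Let t(s) be the expected number of turns to first reach square B from state s, with t(square B) = 0. Conditioning on the first turn:
t(square E) = 1 + 0.3·t(square E) + 0.3·t(square A)
t(square A) = 1 + 0.35·t(square E) + 0.35·t(square A)
Solving: t(square E) = 2.7143, t(square A) = 3.0000.
Expected turns from square A to square B: 3.0000.

3.0000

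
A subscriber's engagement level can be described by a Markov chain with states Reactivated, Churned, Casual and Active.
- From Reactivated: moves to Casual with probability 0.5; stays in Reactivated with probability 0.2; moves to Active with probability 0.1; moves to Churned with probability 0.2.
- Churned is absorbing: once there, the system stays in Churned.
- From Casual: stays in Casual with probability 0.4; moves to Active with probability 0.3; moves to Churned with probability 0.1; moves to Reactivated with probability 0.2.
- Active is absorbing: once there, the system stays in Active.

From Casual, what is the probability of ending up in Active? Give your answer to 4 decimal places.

Let h(s) be the probability of absorption at Active starting from transient state s. Then h(Active) = 1 and h(Churned) = 0. By first-step analysis:
h(Reactivated) = 0.2·h(Reactivated) + 0.2·0 + 0.5·h(Casual) + 0.1·1
h(Casual) = 0.2·h(Reactivated) + 0.1·0 + 0.4·h(Casual) + 0.3·1
Solving: h(Reactivated) = 0.5526, h(Casual) = 0.6842.
Starting from Casual, the probability is 0.6842.

0.6842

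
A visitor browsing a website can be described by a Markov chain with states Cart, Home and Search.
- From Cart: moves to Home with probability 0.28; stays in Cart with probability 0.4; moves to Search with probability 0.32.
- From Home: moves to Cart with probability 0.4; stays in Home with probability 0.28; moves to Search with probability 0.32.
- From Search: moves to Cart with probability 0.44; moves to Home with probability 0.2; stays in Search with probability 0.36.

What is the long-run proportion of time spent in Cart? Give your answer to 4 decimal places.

Let the stationary distribution be π with π = πP and π_1 + π_2 + π_3 = 1.
π_1 = 0.4·π_1 + 0.4·π_2 + 0.44·π_3
π_2 = 0.28·π_1 + 0.28·π_2 + 0.2·π_3
Solving with the normalization constraint gives π = (0.4133, 0.2533, 0.3333).
So the stationary probability of Cart is 0.4133.

0.4133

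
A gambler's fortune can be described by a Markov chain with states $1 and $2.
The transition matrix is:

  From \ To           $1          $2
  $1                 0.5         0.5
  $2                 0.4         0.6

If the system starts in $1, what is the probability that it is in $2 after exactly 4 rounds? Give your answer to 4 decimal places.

Propagate the distribution vector 4 rounds from $1.
After 0 rounds: (1.0000, 0.0000)
After 1 round: (0.5000, 0.5000)
After 2 rounds: (0.4500, 0.5500)
After 3 rounds: (0.4450, 0.5550)
After 4 rounds: (0.4445, 0.5555)
P(in $2 after 4 rounds) = 0.5555

0.5555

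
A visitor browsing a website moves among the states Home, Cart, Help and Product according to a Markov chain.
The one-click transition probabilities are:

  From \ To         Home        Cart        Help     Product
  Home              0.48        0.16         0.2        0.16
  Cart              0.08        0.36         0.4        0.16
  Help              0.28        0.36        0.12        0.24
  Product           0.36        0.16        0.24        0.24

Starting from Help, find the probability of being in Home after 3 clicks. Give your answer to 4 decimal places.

Propagate the distribution vector 3 clicks from Help.
After 0 clicks: (0.0000, 0.0000, 1.0000, 0.0000)
After 1 click: (0.2800, 0.3600, 0.1200, 0.2400)
After 2 clicks: (0.2832, 0.2560, 0.2720, 0.1888)
After 3 clicks: (0.3005, 0.2656, 0.2370, 0.1969)
P(in Home after 3 clicks) = 0.3005

0.3005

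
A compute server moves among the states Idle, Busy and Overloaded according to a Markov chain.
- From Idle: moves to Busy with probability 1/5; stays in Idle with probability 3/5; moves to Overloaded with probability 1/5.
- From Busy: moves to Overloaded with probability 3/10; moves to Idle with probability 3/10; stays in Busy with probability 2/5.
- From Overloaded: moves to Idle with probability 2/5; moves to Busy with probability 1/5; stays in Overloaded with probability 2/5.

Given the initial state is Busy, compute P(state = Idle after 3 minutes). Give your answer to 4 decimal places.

Propagate the distribution vector 3 minutes from Busy.
After 0 minutes: (0.0000, 1.0000, 0.0000)
After 1 minute: (0.3000, 0.4000, 0.3000)
After 2 minutes: (0.4200, 0.2800, 0.3000)
After 3 minutes: (0.4560, 0.2560, 0.2880)
P(in Idle after 3 minutes) = 0.4560

0.4560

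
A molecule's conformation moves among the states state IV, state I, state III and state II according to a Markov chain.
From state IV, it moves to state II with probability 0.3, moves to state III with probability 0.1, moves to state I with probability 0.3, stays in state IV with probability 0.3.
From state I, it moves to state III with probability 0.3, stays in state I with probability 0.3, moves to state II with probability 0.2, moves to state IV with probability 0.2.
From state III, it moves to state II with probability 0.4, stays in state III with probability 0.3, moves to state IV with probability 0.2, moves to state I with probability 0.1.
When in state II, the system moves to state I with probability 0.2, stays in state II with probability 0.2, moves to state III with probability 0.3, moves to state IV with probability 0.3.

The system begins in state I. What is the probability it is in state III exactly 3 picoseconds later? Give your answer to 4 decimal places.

Propagate the distribution vector 3 picoseconds from state I.
After 0 picoseconds: (0.0000, 1.0000, 0.0000, 0.0000)
After 1 picosecond: (0.2000, 0.3000, 0.3000, 0.2000)
After 2 picoseconds: (0.2400, 0.2200, 0.2600, 0.2800)
After 3 picoseconds: (0.2520, 0.2200, 0.2520, 0.2760)
P(in state III after 3 picoseconds) = 0.2520

0.2520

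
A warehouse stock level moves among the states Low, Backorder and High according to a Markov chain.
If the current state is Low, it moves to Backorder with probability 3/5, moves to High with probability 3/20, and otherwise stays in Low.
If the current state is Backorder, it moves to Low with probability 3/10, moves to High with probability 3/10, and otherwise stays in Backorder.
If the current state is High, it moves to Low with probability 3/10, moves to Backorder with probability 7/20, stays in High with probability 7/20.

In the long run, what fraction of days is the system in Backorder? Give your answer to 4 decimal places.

Let the stationary distribution be π with π = πP and π_1 + π_2 + π_3 = 1.
π_1 = 0.25·π_1 + 0.3·π_2 + 0.3·π_3
π_2 = 0.6·π_1 + 0.4·π_2 + 0.35·π_3
Solving with the normalization constraint gives π = (0.2857, 0.4436, 0.2707).
So the stationary probability of Backorder is 0.4436.

0.4436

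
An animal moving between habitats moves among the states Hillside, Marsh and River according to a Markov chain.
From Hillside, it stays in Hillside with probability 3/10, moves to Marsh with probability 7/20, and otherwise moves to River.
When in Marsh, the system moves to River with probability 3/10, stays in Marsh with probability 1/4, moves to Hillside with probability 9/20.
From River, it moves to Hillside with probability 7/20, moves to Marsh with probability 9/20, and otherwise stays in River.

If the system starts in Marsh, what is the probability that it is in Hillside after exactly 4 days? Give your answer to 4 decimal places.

0.3660

Propagate the distribution vector 4 days from Marsh.
After 0 days: (0.0000, 1.0000, 0.0000)
After 1 day: (0.4500, 0.2500, 0.3000)
After 2 days: (0.3525, 0.3550, 0.2925)
After 3 days: (0.3679, 0.3438, 0.2884)
After 4 days: (0.3660, 0.3445, 0.2896)
P(in Hillside after 4 days) = 0.3660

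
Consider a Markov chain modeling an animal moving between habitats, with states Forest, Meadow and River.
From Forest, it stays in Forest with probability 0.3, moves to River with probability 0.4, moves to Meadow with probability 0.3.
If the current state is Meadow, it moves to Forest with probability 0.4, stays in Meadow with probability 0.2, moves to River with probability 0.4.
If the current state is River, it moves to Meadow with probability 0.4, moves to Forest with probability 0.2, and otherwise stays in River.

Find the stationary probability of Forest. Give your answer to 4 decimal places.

0.2909

Let the stationary distribution be π with π = πP and π_1 + π_2 + π_3 = 1.
π_1 = 0.3·π_1 + 0.4·π_2 + 0.2·π_3
π_2 = 0.3·π_1 + 0.2·π_2 + 0.4·π_3
Solving with the normalization constraint gives π = (0.2909, 0.3091, 0.4000).
So the stationary probability of Forest is 0.2909.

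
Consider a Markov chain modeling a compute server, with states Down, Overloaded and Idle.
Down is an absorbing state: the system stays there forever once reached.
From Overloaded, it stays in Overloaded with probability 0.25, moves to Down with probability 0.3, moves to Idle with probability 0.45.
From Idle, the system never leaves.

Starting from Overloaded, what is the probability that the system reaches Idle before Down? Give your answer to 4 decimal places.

0.6000

Let h(s) be the probability of absorption at Idle starting from transient state s. Then h(Idle) = 1 and h(Down) = 0. By first-step analysis:
h(Overloaded) = 0.3·0 + 0.25·h(Overloaded) + 0.45·1
Solving: h(Overloaded) = 0.6000.
Starting from Overloaded, the probability is 0.6000.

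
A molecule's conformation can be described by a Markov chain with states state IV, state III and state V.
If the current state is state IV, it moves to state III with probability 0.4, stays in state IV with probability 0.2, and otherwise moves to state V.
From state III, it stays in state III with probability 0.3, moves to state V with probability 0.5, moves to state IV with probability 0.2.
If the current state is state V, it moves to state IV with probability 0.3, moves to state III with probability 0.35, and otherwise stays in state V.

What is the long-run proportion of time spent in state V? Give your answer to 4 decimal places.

0.4138

Let the stationary distribution be π with π = πP and π_1 + π_2 + π_3 = 1.
π_1 = 0.2·π_1 + 0.2·π_2 + 0.3·π_3
π_2 = 0.4·π_1 + 0.3·π_2 + 0.35·π_3
Solving with the normalization constraint gives π = (0.2414, 0.3448, 0.4138).
So the stationary probability of state V is 0.4138.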